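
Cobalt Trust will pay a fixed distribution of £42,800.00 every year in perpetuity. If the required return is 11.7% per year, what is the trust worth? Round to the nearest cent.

Level perpetuity: PV = C / r = £42,800.00 / 0.117 = £365,811.97

£365811.97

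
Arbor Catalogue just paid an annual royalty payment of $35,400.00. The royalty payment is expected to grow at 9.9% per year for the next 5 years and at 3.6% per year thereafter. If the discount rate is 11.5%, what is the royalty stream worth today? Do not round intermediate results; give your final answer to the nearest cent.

D_1 = 38904.60000
D_2 = 42756.15540
D_3 = 46989.01478
D_4 = 51640.92725
D_5 = 56753.37905
Terminal value at year 5: TV = D_5×(1+g_2)/(r−g_2) = 58796.50069/0.079 = 744259.50242
P_0 = D_1/(1+r)^1 + D_2/(1+r)^2 + D_3/(1+r)^3 + D_4/(1+r)^4 + D_5/(1+r)^5 + TV/(1+r)^5
    = 34892.01794 + 34391.32530 + 33897.81750 + 33411.39142 + 32931.94544 + 431867.03134 = 601391.52893

$601391.53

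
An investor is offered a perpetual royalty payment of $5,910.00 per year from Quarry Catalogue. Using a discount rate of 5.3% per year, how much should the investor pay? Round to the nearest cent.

$111509.43

Level perpetuity: PV = C / r = $5,910.00 / 0.053 = $111,509.43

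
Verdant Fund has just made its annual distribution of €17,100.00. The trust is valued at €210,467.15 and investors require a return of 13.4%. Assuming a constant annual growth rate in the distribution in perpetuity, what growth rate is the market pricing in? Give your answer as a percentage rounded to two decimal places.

P = D₀(1+g)/(r−g) ⇒ P(r−g) = D₀(1+g) ⇒ g(P+D₀) = P·r − D₀
g = (P·r − D₀)/(P + D₀) = (€210,467.15×0.134 − €17,100.00) / (€210,467.15 + €17,100.00) = 0.048788

4.88%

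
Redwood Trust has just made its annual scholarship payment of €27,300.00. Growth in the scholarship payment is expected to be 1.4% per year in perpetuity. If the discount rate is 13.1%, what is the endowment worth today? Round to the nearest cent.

D₁ = D₀ × (1 + g) = €27,300.00 × 1.014 = €27,682.2000
Growing perpetuity: P = D₁ / (r − g) = €27,682.2000 / (0.131 − 0.014) = €236,600.00

€236600.00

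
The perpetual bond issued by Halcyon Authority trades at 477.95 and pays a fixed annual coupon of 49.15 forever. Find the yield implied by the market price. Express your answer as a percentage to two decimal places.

P = C/r ⇒ r = C/P = 49.15/477.95 = 0.102835

10.28%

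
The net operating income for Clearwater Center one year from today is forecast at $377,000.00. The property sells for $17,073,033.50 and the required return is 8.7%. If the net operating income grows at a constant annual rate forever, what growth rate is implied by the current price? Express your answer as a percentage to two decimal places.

P = D₁/(r−g) ⇒ g = r − D₁/P = 0.087 − $377,000.00/$17,073,033.50 = 0.064918

6.49%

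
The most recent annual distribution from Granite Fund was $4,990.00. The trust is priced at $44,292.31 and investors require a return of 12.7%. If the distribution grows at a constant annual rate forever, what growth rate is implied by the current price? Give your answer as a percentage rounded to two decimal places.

1.29%

P = D₀(1+g)/(r−g) ⇒ P(r−g) = D₀(1+g) ⇒ g(P+D₀) = P·r − D₀
g = (P·r − D₀)/(P + D₀) = ($44,292.31×0.127 − $4,990.00) / ($44,292.31 + $4,990.00) = 0.012887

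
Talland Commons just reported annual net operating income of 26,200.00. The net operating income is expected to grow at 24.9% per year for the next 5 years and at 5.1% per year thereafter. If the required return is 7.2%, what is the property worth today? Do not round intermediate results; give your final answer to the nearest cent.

D_1 = 32723.80000
D_2 = 40872.02620
D_3 = 51049.16072
D_4 = 63760.40174
D_5 = 79636.74178
Terminal value at year 5: TV = D_5×(1+g_2)/(r−g_2) = 83698.21561/0.021 = 3985629.31471
P_0 = D_1/(1+r)^1 + D_2/(1+r)^2 + D_3/(1+r)^3 + D_4/(1+r)^4 + D_5/(1+r)^5 + TV/(1+r)^5
    = 30525.93284 + 35566.12884 + 41438.52138 + 48280.51604 + 56252.20573 + 2815288.96282 = 3027352.26764

3027352.27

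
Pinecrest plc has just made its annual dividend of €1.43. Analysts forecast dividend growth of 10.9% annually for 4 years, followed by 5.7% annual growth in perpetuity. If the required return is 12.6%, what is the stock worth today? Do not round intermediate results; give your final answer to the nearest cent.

D_1 = 1.58587
D_2 = 1.75873
D_3 = 1.95043
D_4 = 2.16303
Terminal value at year 4: TV = D_4×(1+g_2)/(r−g_2) = 2.28632/0.069 = 33.13509
P_0 = D_1/(1+r)^1 + D_2/(1+r)^2 + D_3/(1+r)^3 + D_4/(1+r)^4 + TV/(1+r)^4
    = 1.40841 + 1.38715 + 1.36620 + 1.34558 + 20.61268 = 26.12002

€26.12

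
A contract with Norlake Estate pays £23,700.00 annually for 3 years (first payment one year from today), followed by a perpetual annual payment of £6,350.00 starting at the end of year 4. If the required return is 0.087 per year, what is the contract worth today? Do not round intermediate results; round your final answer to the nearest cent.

£117142.35

PV of 3-year annuity: £23,700.00 × [1 − (1+0.087)^−3] / 0.087 = 60313.89439
Perpetuity value at year 3: £6,350.00 / 0.087 = 72988.50575
PV of perpetuity: 72988.50575 / (1+0.087)^3 = 56828.45388
Total PV = 60313.89439 + 56828.45388 = 117142.34826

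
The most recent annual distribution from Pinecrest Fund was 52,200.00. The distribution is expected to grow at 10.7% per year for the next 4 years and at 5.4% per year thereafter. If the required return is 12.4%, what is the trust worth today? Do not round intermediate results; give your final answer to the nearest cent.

D_1 = 57785.40000
D_2 = 63968.43780
D_3 = 70813.06064
D_4 = 78390.05813
Terminal value at year 4: TV = D_4×(1+g_2)/(r−g_2) = 82623.12127/0.07 = 1180330.30390
P_0 = D_1/(1+r)^1 + D_2/(1+r)^2 + D_3/(1+r)^3 + D_4/(1+r)^4 + TV/(1+r)^4
    = 51410.49822 + 50632.93730 + 49867.13665 + 49112.91839 + 739500.22836 = 940523.71893

940523.72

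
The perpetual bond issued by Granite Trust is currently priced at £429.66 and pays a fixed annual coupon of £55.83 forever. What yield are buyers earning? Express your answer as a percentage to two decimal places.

P = C/r ⇒ r = C/P = £55.83/£429.66 = 0.129940

12.99%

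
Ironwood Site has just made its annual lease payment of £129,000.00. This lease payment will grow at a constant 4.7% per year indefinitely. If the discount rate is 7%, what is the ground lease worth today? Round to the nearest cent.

£5872304.35

D₁ = D₀ × (1 + g) = £129,000.00 × 1.047 = £135,063.0000
Growing perpetuity: P = D₁ / (r − g) = £135,063.0000 / (0.07 − 0.047) = £5,872,304.35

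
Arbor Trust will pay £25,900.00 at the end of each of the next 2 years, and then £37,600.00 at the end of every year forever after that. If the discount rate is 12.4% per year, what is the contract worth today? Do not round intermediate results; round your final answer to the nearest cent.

PV of 2-year annuity: £25,900.00 × [1 − (1+0.124)^−2] / 0.124 = 43543.33152
Perpetuity value at year 2: £37,600.00 / 0.124 = 303225.80645
PV of perpetuity: 303225.80645 / (1+0.124)^2 = 240012.32131
Total PV = 43543.33152 + 240012.32131 = 283555.65283

£283555.65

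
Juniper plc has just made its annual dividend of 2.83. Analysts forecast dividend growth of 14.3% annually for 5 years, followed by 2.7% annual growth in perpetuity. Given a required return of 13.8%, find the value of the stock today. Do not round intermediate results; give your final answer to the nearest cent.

41.10

D_1 = 3.23469
D_2 = 3.69725
D_3 = 4.22596
D_4 = 4.83027
D_5 = 5.52100
Terminal value at year 5: TV = D_5×(1+g_2)/(r−g_2) = 5.67006/0.111 = 51.08167
P_0 = D_1/(1+r)^1 + D_2/(1+r)^2 + D_3/(1+r)^3 + D_4/(1+r)^4 + D_5/(1+r)^5 + TV/(1+r)^5
    = 2.84243 + 2.85492 + 2.86747 + 2.88007 + 2.89272 + 26.76417 = 41.10178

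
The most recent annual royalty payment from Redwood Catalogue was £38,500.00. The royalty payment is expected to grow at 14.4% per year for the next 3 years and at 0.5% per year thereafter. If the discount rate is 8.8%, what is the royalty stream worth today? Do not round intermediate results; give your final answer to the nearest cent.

£669729.06

D_1 = 44044.00000
D_2 = 50386.33600
D_3 = 57641.96838
Terminal value at year 3: TV = D_3×(1+g_2)/(r−g_2) = 57930.17823/0.083 = 697953.95453
P_0 = D_1/(1+r)^1 + D_2/(1+r)^2 + D_3/(1+r)^3 + TV/(1+r)^3
    = 40481.61765 + 42565.23032 + 44756.08776 + 541926.12291 = 669729.05864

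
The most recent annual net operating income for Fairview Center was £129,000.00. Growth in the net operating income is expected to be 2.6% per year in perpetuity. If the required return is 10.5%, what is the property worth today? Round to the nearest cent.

£1675367.09

D₁ = D₀ × (1 + g) = £129,000.00 × 1.026 = £132,354.0000
Growing perpetuity: P = D₁ / (r − g) = £132,354.0000 / (0.105 − 0.026) = £1,675,367.09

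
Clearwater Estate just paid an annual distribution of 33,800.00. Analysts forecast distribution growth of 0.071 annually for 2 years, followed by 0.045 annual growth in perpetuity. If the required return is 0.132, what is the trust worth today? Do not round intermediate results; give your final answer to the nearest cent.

D_1 = 36199.80000
D_2 = 38769.98580
Terminal value at year 2: TV = D_2×(1+g_2)/(r−g_2) = 40514.63516/0.087 = 465685.46162
P_0 = D_1/(1+r)^1 + D_2/(1+r)^2 + TV/(1+r)^2
    = 31978.62191 + 30255.39228 + 363412.47052 = 425646.48471

425646.48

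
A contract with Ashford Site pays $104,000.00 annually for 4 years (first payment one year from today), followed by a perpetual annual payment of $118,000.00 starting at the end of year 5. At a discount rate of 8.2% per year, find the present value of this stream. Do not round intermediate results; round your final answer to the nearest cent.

$1392860.30

PV of 4-year annuity: $104,000.00 × [1 − (1+0.082)^−4] / 0.082 = 342933.27685
Perpetuity value at year 4: $118,000.00 / 0.082 = 1439024.39024
PV of perpetuity: 1439024.39024 / (1+0.082)^4 = 1049927.01844
Total PV = 342933.27685 + 1049927.01844 = 1392860.29528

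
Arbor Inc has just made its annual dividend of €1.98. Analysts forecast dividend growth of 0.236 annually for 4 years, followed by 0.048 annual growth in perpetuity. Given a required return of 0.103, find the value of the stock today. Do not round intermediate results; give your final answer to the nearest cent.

D_1 = 2.44728
D_2 = 3.02484
D_3 = 3.73870
D_4 = 4.62103
Terminal value at year 4: TV = D_4×(1+g_2)/(r−g_2) = 4.84284/0.055 = 88.05168
P_0 = D_1/(1+r)^1 + D_2/(1+r)^2 + D_3/(1+r)^3 + D_4/(1+r)^4 + TV/(1+r)^4
    = 2.21875 + 2.48629 + 2.78608 + 3.12203 + 59.48886 = 70.10200

€70.10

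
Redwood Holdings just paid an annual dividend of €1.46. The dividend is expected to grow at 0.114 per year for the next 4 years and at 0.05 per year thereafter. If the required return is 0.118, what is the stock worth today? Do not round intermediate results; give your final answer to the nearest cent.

D_1 = 1.62644
D_2 = 1.81185
D_3 = 2.01841
D_4 = 2.24850
Terminal value at year 4: TV = D_4×(1+g_2)/(r−g_2) = 2.36093/0.068 = 34.71954
P_0 = D_1/(1+r)^1 + D_2/(1+r)^2 + D_3/(1+r)^3 + D_4/(1+r)^4 + TV/(1+r)^4
    = 1.45478 + 1.44957 + 1.44439 + 1.43922 + 22.22321 = 28.01116

€28.01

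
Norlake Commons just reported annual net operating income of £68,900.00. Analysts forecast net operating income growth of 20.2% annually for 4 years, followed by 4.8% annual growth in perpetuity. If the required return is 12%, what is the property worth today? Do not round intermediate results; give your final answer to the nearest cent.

£1660310.48

D_1 = 82817.80000
D_2 = 99546.99560
D_3 = 119655.48871
D_4 = 143825.89743
Terminal value at year 4: TV = D_4×(1+g_2)/(r−g_2) = 150729.54051/0.072 = 2093465.84038
P_0 = D_1/(1+r)^1 + D_2/(1+r)^2 + D_3/(1+r)^3 + D_4/(1+r)^4 + TV/(1+r)^4
    = 73944.46429 + 79358.25542 + 85168.41341 + 91403.95796 + 1330435.38809 = 1660310.47916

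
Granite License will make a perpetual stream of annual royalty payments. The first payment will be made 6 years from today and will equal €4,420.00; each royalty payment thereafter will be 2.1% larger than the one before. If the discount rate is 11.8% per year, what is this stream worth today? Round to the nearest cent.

Value at end of year 5: C₁ / (r − g) = €4,420.00 / (0.118 − 0.021) = €45,567.0103
Discount to today: PV = €45,567.0103 / (1 + 0.118)^5 = €45,567.0103 / 1.746663 = €26,088.04

€26088.04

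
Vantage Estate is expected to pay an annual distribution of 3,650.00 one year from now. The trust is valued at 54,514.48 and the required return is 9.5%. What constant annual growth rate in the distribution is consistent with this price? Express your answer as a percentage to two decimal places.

2.80%

P = D₁/(r−g) ⇒ g = r − D₁/P = 0.095 − 3,650.00/54,514.48 = 0.028045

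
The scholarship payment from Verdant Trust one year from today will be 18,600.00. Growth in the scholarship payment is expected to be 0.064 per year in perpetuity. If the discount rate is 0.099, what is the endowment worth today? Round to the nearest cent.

531428.57

Growing perpetuity: P = D₁ / (r − g) = 18,600.0000 / (0.099 − 0.064) = 531,428.57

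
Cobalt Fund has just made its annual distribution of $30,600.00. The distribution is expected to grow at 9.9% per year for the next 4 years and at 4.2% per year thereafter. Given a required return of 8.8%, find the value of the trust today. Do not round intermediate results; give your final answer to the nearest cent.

D_1 = 33629.40000
D_2 = 36958.71060
D_3 = 40617.62295
D_4 = 44638.76762
Terminal value at year 4: TV = D_4×(1+g_2)/(r−g_2) = 46513.59586/0.046 = 1011165.12742
P_0 = D_1/(1+r)^1 + D_2/(1+r)^2 + D_3/(1+r)^3 + D_4/(1+r)^4 + TV/(1+r)^4
    = 30909.37500 + 31221.87787 + 31537.54024 + 31856.39405 + 721616.57822 = 847141.76538

$847141.77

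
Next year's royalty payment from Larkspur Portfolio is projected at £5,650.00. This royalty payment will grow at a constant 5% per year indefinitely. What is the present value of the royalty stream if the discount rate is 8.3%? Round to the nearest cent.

£171212.12

Growing perpetuity: P = D₁ / (r − g) = £5,650.0000 / (0.083 − 0.05) = £171,212.12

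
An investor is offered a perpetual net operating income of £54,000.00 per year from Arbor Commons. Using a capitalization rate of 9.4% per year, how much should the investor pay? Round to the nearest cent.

£574468.09

Level perpetuity: PV = C / r = £54,000.00 / 0.094 = £574,468.09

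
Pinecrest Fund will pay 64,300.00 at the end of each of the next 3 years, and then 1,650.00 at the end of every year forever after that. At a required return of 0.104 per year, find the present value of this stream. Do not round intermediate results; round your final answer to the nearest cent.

PV of 3-year annuity: 64,300.00 × [1 − (1+0.104)^−3] / 0.104 = 158785.20927
Perpetuity value at year 3: 1,650.00 / 0.104 = 15865.38462
PV of perpetuity: 15865.38462 / (1+0.104)^3 = 11790.80304
Total PV = 158785.20927 + 11790.80304 = 170576.01231

170576.01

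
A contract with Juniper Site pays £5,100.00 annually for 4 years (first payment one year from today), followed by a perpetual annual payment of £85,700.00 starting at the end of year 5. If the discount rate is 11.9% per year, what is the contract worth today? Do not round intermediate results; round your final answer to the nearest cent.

£474841.22

PV of 4-year annuity: £5,100.00 × [1 − (1+0.119)^−4] / 0.119 = 15523.16309
Perpetuity value at year 4: £85,700.00 / 0.119 = 720168.06723
PV of perpetuity: 720168.06723 / (1+0.119)^4 = 459318.05214
Total PV = 15523.16309 + 459318.05214 = 474841.21523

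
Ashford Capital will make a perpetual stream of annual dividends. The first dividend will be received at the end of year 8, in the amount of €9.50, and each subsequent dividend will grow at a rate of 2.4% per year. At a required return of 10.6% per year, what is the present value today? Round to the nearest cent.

€57.23

Value at end of year 7: C₁ / (r − g) = €9.50 / (0.106 − 0.024) = €115.8537
Discount to today: PV = €115.8537 / (1 + 0.106)^7 = €115.8537 / 2.024351 = €57.23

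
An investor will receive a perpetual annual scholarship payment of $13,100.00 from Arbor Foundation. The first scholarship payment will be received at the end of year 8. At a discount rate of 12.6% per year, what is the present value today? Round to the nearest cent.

$45303.53

Value at end of year 7: C / r = $13,100.00 / 0.126 = $103,968.2540
Discount to today: PV = $103,968.2540 / (1 + 0.126)^7 = $103,968.2540 / 2.294926 = $45,303.53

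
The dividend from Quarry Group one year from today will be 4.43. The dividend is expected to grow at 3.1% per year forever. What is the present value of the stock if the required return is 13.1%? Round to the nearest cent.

Growing perpetuity: P = D₁ / (r − g) = 4.4300 / (0.131 − 0.031) = 44.30

44.30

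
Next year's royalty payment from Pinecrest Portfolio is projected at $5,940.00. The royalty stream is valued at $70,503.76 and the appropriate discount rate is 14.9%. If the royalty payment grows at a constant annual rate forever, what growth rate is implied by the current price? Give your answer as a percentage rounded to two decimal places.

P = D₁/(r−g) ⇒ g = r − D₁/P = 0.149 − $5,940.00/$70,503.76 = 0.064749

6.47%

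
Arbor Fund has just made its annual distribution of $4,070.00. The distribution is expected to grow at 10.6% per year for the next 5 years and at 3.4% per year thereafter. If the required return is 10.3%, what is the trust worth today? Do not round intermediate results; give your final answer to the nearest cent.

$82341.62

D_1 = 4501.42000
D_2 = 4978.57052
D_3 = 5506.29900
D_4 = 6089.96669
D_5 = 6735.50316
Terminal value at year 5: TV = D_5×(1+g_2)/(r−g_2) = 6964.51026/0.069 = 100934.93138
P_0 = D_1/(1+r)^1 + D_2/(1+r)^2 + D_3/(1+r)^3 + D_4/(1+r)^4 + D_5/(1+r)^5 + TV/(1+r)^5
    = 4081.06981 + 4092.16973 + 4103.29984 + 4114.46022 + 4125.65095 + 61824.97222 = 82341.62276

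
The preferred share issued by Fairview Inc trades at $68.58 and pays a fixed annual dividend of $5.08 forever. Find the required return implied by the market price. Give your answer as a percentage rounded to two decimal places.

P = C/r ⇒ r = C/P = $5.08/$68.58 = 0.074074

7.41%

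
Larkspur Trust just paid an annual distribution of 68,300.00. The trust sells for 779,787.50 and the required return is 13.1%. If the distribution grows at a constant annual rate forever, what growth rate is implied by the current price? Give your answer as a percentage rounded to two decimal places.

P = D₀(1+g)/(r−g) ⇒ P(r−g) = D₀(1+g) ⇒ g(P+D₀) = P·r − D₀
g = (P·r − D₀)/(P + D₀) = (779,787.50×0.131 − 68,300.00) / (779,787.50 + 68,300.00) = 0.039916

3.99%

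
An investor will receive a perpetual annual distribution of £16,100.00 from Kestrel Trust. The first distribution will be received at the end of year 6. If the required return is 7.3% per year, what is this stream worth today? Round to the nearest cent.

£155061.65

Value at end of year 5: C / r = £16,100.00 / 0.073 = £220,547.9452
Discount to today: PV = £220,547.9452 / (1 + 0.073)^5 = £220,547.9452 / 1.422324 = £155,061.65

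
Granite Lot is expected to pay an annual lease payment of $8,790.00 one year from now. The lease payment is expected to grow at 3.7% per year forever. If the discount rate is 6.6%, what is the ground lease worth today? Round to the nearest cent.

Growing perpetuity: P = D₁ / (r − g) = $8,790.0000 / (0.066 − 0.037) = $303,103.45

$303103.45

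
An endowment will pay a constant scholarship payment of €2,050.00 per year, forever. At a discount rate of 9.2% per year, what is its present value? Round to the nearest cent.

€22282.61

Level perpetuity: PV = C / r = €2,050.00 / 0.092 = €22,282.61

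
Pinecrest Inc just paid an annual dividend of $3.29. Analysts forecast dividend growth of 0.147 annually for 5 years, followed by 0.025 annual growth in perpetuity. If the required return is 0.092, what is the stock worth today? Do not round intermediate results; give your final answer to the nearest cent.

$83.46

D_1 = 3.77363
D_2 = 4.32835
D_3 = 4.96462
D_4 = 5.69442
D_5 = 6.53150
Terminal value at year 5: TV = D_5×(1+g_2)/(r−g_2) = 6.69479/0.067 = 99.92221
P_0 = D_1/(1+r)^1 + D_2/(1+r)^2 + D_3/(1+r)^3 + D_4/(1+r)^4 + D_5/(1+r)^5 + TV/(1+r)^5
    = 3.45571 + 3.62976 + 3.81257 + 4.00460 + 4.20630 + 64.35005 = 83.45897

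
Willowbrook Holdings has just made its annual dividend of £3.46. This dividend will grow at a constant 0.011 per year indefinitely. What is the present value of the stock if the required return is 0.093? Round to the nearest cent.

£42.66

D₁ = D₀ × (1 + g) = £3.46 × 1.011 = £3.4981
Growing perpetuity: P = D₁ / (r − g) = £3.4981 / (0.093 − 0.011) = £42.66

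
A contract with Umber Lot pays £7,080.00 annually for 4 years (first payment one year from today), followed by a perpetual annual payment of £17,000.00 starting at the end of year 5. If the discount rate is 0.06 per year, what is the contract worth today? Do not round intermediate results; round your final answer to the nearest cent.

£248959.49

PV of 4-year annuity: £7,080.00 × [1 − (1+0.06)^−4] / 0.06 = 24532.94774
Perpetuity value at year 4: £17,000.00 / 0.06 = 283333.33333
PV of perpetuity: 283333.33333 / (1+0.06)^4 = 224426.53792
Total PV = 24532.94774 + 224426.53792 = 248959.48566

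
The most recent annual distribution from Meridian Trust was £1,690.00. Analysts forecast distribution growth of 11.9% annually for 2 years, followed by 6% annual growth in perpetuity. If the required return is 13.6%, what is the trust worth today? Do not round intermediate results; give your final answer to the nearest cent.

D_1 = 1891.11000
D_2 = 2116.15209
Terminal value at year 2: TV = D_2×(1+g_2)/(r−g_2) = 2243.12122/0.076 = 29514.75283
P_0 = D_1/(1+r)^1 + D_2/(1+r)^2 + TV/(1+r)^2
    = 1664.70951 + 1639.79748 + 22870.85960 = 26175.36659

£26175.37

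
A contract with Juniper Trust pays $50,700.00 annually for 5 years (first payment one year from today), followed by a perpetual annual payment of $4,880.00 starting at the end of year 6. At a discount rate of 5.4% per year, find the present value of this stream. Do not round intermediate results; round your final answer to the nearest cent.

PV of 5-year annuity: $50,700.00 × [1 − (1+0.054)^−5] / 0.054 = 217098.41643
Perpetuity value at year 5: $4,880.00 / 0.054 = 90370.37037
PV of perpetuity: 90370.37037 / (1+0.054)^5 = 69474.11254
Total PV = 217098.41643 + 69474.11254 = 286572.52897

$286572.53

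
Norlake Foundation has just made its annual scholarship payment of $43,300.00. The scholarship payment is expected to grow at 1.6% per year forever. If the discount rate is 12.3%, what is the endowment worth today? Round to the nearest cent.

$411147.66

D₁ = D₀ × (1 + g) = $43,300.00 × 1.016 = $43,992.8000
Growing perpetuity: P = D₁ / (r − g) = $43,992.8000 / (0.123 − 0.016) = $411,147.66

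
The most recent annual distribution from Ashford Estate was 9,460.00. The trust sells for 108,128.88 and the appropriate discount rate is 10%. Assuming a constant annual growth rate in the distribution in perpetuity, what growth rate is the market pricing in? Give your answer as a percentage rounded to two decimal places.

1.15%

P = D₀(1+g)/(r−g) ⇒ P(r−g) = D₀(1+g) ⇒ g(P+D₀) = P·r − D₀
g = (P·r − D₀)/(P + D₀) = (108,128.88×0.1 − 9,460.00) / (108,128.88 + 9,460.00) = 0.011505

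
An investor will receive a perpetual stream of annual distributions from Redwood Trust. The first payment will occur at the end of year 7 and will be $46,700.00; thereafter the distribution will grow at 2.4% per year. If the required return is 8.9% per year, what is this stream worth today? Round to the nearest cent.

Value at end of year 6: C₁ / (r − g) = $46,700.00 / (0.089 − 0.024) = $718,461.5385
Discount to today: PV = $718,461.5385 / (1 + 0.089)^6 = $718,461.5385 / 1.667890 = $430,760.87

$430760.87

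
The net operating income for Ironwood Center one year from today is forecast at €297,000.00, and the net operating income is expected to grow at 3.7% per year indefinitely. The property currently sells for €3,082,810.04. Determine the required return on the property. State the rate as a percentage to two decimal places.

13.33%

P = D₁/(r − g) ⇒ r = D₁/P + g = €297,000.0000/€3,082,810.04 + 0.037 = 0.096341 + 0.037 = 0.133341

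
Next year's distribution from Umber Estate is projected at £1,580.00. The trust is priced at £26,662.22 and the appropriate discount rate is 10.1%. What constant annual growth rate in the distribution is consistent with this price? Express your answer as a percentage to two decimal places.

P = D₁/(r−g) ⇒ g = r − D₁/P = 0.101 − £1,580.00/£26,662.22 = 0.041740

4.17%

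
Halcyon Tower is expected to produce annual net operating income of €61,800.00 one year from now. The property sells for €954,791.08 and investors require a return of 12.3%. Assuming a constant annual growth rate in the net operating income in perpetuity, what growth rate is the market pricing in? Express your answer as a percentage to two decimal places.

P = D₁/(r−g) ⇒ g = r − D₁/P = 0.123 − €61,800.00/€954,791.08 = 0.058274

5.83%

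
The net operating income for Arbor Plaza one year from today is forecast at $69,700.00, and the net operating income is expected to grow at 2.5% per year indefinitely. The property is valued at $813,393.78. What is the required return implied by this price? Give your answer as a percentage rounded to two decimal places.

11.07%

P = D₁/(r − g) ⇒ r = D₁/P + g = $69,700.0000/$813,393.78 + 0.025 = 0.085690 + 0.025 = 0.110690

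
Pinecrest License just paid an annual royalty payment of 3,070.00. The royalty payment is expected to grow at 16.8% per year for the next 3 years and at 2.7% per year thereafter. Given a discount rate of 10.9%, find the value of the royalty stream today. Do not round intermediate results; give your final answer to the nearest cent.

D_1 = 3585.76000
D_2 = 4188.16768
D_3 = 4891.77985
Terminal value at year 3: TV = D_3×(1+g_2)/(r−g_2) = 5023.85791/0.082 = 61266.55983
P_0 = D_1/(1+r)^1 + D_2/(1+r)^2 + D_3/(1+r)^3 + TV/(1+r)^3
    = 3233.32732 + 3405.34383 + 3586.51181 + 44918.87353 = 55144.05650

55144.06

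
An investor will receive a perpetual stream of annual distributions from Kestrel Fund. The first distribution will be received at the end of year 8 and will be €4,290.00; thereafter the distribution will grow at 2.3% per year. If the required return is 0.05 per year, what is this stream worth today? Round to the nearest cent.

Value at end of year 7: C₁ / (r − g) = €4,290.00 / (0.05 − 0.023) = €158,888.8889
Discount to today: PV = €158,888.8889 / (1 + 0.05)^7 = €158,888.8889 / 1.407100 = €112,919.37

€112919.37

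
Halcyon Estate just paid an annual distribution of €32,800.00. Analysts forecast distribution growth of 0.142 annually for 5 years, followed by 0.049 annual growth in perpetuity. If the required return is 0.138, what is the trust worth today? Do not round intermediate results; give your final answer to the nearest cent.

€559177.50

D_1 = 37457.60000
D_2 = 42776.57920
D_3 = 48850.85345
D_4 = 55787.67464
D_5 = 63709.52443
Terminal value at year 5: TV = D_5×(1+g_2)/(r−g_2) = 66831.29113/0.089 = 750913.38350
P_0 = D_1/(1+r)^1 + D_2/(1+r)^2 + D_3/(1+r)^3 + D_4/(1+r)^4 + D_5/(1+r)^5 + TV/(1+r)^5
    = 32915.28998 + 33030.98520 + 33147.08708 + 33263.59706 + 33380.51655 + 393440.02094 = 559177.49682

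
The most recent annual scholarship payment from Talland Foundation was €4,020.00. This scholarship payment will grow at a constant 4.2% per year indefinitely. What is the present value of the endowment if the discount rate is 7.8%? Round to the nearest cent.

€116356.67

D₁ = D₀ × (1 + g) = €4,020.00 × 1.042 = €4,188.8400
Growing perpetuity: P = D₁ / (r − g) = €4,188.8400 / (0.078 − 0.042) = €116,356.67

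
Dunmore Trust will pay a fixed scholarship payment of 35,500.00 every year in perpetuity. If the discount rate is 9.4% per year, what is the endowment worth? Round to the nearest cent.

377659.57

Level perpetuity: PV = C / r = 35,500.00 / 0.094 = 377,659.57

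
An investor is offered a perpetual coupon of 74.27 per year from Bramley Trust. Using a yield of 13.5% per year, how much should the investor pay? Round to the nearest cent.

Level perpetuity: PV = C / r = 74.27 / 0.135 = 550.15

550.15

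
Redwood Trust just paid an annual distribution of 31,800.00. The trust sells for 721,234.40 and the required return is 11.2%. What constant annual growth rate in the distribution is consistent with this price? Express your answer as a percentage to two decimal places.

6.50%

P = D₀(1+g)/(r−g) ⇒ P(r−g) = D₀(1+g) ⇒ g(P+D₀) = P·r − D₀
g = (P·r − D₀)/(P + D₀) = (721,234.40×0.112 − 31,800.00) / (721,234.40 + 31,800.00) = 0.065041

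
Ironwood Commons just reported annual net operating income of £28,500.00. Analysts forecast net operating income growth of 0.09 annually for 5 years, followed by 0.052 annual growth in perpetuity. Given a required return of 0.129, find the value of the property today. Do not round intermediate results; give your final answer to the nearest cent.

D_1 = 31065.00000
D_2 = 33860.85000
D_3 = 36908.32650
D_4 = 40230.07588
D_5 = 43850.78271
Terminal value at year 5: TV = D_5×(1+g_2)/(r−g_2) = 46131.02342/0.077 = 599104.20021
P_0 = D_1/(1+r)^1 + D_2/(1+r)^2 + D_3/(1+r)^3 + D_4/(1+r)^4 + D_5/(1+r)^5 + TV/(1+r)^5
    = 27515.50044 + 26565.00928 + 25647.35175 + 24761.39362 + 23906.03990 + 326612.38933 = 455007.68433

£455007.68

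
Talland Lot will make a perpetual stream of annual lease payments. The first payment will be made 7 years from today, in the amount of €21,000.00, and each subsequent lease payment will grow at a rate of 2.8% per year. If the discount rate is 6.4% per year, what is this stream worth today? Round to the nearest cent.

€402037.93

Value at end of year 6: C₁ / (r − g) = €21,000.00 / (0.064 − 0.028) = €583,333.3333
Discount to today: PV = €583,333.3333 / (1 + 0.064)^6 = €583,333.3333 / 1.450941 = €402,037.93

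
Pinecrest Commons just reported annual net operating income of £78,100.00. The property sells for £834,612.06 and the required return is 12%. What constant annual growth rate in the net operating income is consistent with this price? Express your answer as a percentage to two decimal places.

P = D₀(1+g)/(r−g) ⇒ P(r−g) = D₀(1+g) ⇒ g(P+D₀) = P·r − D₀
g = (P·r − D₀)/(P + D₀) = (£834,612.06×0.12 − £78,100.00) / (£834,612.06 + £78,100.00) = 0.024163

2.42%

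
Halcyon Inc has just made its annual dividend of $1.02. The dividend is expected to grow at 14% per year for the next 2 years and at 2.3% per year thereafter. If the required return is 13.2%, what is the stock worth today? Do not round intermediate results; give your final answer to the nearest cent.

$11.77

D_1 = 1.16280
D_2 = 1.32559
Terminal value at year 2: TV = D_2×(1+g_2)/(r−g_2) = 1.35608/0.109 = 12.44111
P_0 = D_1/(1+r)^1 + D_2/(1+r)^2 + TV/(1+r)^2
    = 1.02721 + 1.03447 + 9.70881 = 11.77049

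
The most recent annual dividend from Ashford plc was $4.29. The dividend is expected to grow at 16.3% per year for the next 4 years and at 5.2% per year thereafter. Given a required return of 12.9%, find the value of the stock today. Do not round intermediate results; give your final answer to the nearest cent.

$84.49

D_1 = 4.98927
D_2 = 5.80252
D_3 = 6.74833
D_4 = 7.84831
Terminal value at year 4: TV = D_4×(1+g_2)/(r−g_2) = 8.25642/0.077 = 107.22626
P_0 = D_1/(1+r)^1 + D_2/(1+r)^2 + D_3/(1+r)^3 + D_4/(1+r)^4 + TV/(1+r)^4
    = 4.41919 + 4.55228 + 4.68937 + 4.83059 + 65.99718 = 84.48862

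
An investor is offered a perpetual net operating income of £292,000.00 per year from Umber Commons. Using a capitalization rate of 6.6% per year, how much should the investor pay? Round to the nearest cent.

£4424242.42

Level perpetuity: PV = C / r = £292,000.00 / 0.066 = £4,424,242.42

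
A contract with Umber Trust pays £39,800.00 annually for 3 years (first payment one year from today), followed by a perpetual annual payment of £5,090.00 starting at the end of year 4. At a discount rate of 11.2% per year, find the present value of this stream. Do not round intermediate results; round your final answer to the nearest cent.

PV of 3-year annuity: £39,800.00 × [1 − (1+0.112)^−3] / 0.112 = 96922.52512
Perpetuity value at year 3: £5,090.00 / 0.112 = 45446.42857
PV of perpetuity: 45446.42857 / (1+0.112)^3 = 33051.06041
Total PV = 96922.52512 + 33051.06041 = 129973.58553

£129973.59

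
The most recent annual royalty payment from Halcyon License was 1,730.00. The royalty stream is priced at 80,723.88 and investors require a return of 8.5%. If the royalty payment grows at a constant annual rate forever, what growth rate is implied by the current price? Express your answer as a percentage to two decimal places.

6.22%

P = D₀(1+g)/(r−g) ⇒ P(r−g) = D₀(1+g) ⇒ g(P+D₀) = P·r − D₀
g = (P·r − D₀)/(P + D₀) = (80,723.88×0.085 − 1,730.00) / (80,723.88 + 1,730.00) = 0.062235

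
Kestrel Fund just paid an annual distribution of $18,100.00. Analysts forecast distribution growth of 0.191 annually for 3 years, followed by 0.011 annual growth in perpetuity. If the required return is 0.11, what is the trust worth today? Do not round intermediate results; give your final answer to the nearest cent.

D_1 = 21557.10000
D_2 = 25674.50610
D_3 = 30578.33677
Terminal value at year 3: TV = D_3×(1+g_2)/(r−g_2) = 30914.69847/0.099 = 312269.68151
P_0 = D_1/(1+r)^1 + D_2/(1+r)^2 + D_3/(1+r)^3 + TV/(1+r)^3
    = 19420.81081 + 20838.00511 + 22358.61630 + 228328.89976 = 290946.33198

$290946.33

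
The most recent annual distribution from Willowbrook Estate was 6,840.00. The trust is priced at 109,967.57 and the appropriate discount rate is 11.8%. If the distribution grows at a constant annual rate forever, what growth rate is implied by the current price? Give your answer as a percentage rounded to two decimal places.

P = D₀(1+g)/(r−g) ⇒ P(r−g) = D₀(1+g) ⇒ g(P+D₀) = P·r − D₀
g = (P·r − D₀)/(P + D₀) = (109,967.57×0.118 − 6,840.00) / (109,967.57 + 6,840.00) = 0.052532

5.25%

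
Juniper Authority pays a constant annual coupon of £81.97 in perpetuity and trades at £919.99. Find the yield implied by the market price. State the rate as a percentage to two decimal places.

8.91%

P = C/r ⇒ r = C/P = £81.97/£919.99 = 0.089099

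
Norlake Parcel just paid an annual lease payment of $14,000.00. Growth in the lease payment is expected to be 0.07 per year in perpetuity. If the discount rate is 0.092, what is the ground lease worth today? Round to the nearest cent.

D₁ = D₀ × (1 + g) = $14,000.00 × 1.07 = $14,980.0000
Growing perpetuity: P = D₁ / (r − g) = $14,980.0000 / (0.092 − 0.07) = $680,909.09

$680909.09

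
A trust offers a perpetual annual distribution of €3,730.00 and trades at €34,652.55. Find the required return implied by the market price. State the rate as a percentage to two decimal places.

P = C/r ⇒ r = C/P = €3,730.00/€34,652.55 = 0.107640

10.76%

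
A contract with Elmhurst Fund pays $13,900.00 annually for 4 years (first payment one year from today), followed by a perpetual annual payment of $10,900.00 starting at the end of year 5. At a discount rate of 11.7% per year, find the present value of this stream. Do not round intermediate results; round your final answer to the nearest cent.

PV of 4-year annuity: $13,900.00 × [1 − (1+0.117)^−4] / 0.117 = 42487.30516
Perpetuity value at year 4: $10,900.00 / 0.117 = 93162.39316
PV of perpetuity: 93162.39316 / (1+0.117)^4 = 59845.00998
Total PV = 42487.30516 + 59845.00998 = 102332.31514

$102332.32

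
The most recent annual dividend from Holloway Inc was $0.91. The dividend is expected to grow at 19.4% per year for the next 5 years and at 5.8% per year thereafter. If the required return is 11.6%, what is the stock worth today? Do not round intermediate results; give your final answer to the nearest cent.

$28.87

D_1 = 1.08654
D_2 = 1.29733
D_3 = 1.54901
D_4 = 1.84952
D_5 = 2.20833
Terminal value at year 5: TV = D_5×(1+g_2)/(r−g_2) = 2.33641/0.058 = 40.28290
P_0 = D_1/(1+r)^1 + D_2/(1+r)^2 + D_3/(1+r)^3 + D_4/(1+r)^4 + D_5/(1+r)^5 + TV/(1+r)^5
    = 0.97360 + 1.04165 + 1.11445 + 1.19234 + 1.27568 + 23.27018 = 28.86791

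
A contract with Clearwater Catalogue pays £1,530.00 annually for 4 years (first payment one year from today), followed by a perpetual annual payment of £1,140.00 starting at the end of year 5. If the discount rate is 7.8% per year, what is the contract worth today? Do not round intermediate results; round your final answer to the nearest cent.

PV of 4-year annuity: £1,530.00 × [1 − (1+0.078)^−4] / 0.078 = 5090.19586
Perpetuity value at year 4: £1,140.00 / 0.078 = 14615.38462
PV of perpetuity: 14615.38462 / (1+0.078)^4 = 10822.68966
Total PV = 5090.19586 + 10822.68966 = 15912.88552

£15912.89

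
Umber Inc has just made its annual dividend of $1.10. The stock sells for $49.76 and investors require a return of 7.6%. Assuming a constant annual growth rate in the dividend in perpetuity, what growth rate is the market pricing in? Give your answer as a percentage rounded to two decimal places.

5.27%

P = D₀(1+g)/(r−g) ⇒ P(r−g) = D₀(1+g) ⇒ g(P+D₀) = P·r − D₀
g = (P·r − D₀)/(P + D₀) = ($49.76×0.076 − $1.10) / ($49.76 + $1.10) = 0.052728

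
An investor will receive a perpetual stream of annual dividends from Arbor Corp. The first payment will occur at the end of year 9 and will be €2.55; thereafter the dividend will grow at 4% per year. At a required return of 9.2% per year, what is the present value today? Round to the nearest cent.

€24.25

Value at end of year 8: C₁ / (r − g) = €2.55 / (0.092 − 0.04) = €49.0385
Discount to today: PV = €49.0385 / (1 + 0.092)^8 = €49.0385 / 2.022000 = €24.25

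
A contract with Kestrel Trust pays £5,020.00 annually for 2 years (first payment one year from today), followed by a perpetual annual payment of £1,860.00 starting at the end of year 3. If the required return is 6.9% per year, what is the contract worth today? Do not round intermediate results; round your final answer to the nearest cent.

PV of 2-year annuity: £5,020.00 × [1 − (1+0.069)^−2] / 0.069 = 9088.84710
Perpetuity value at year 2: £1,860.00 / 0.069 = 26956.52174
PV of perpetuity: 26956.52174 / (1+0.069)^2 = 23588.94094
Total PV = 9088.84710 + 23588.94094 = 32677.78804

£32677.79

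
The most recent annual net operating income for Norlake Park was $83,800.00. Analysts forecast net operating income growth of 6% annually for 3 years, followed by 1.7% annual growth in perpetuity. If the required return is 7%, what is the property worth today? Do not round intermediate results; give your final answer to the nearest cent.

$1810077.07

D_1 = 88828.00000
D_2 = 94157.68000
D_3 = 99807.14080
Terminal value at year 3: TV = D_3×(1+g_2)/(r−g_2) = 101503.86219/0.053 = 1915167.21120
P_0 = D_1/(1+r)^1 + D_2/(1+r)^2 + D_3/(1+r)^3 + TV/(1+r)^3
    = 83016.82243 + 82240.96428 + 81472.35713 + 1563346.92839 = 1810077.07223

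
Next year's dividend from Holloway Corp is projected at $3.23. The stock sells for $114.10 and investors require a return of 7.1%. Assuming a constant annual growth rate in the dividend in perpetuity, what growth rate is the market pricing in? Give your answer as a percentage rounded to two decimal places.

4.27%

P = D₁/(r−g) ⇒ g = r − D₁/P = 0.071 − $3.23/$114.10 = 0.042691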